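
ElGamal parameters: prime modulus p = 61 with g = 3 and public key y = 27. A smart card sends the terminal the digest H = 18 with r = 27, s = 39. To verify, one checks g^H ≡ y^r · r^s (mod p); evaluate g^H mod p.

Squares mod 61: 3^1≡3, 3^2≡9, 3^4≡20, 3^8≡34, 3^16≡58
18 = 16 + 2, so 3^18 ≡ 58·9 ≡ 34 (mod 61)

34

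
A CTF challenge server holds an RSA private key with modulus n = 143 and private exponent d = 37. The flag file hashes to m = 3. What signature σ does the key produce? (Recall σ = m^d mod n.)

42

m^2 ≡ 3^2 = 9
m^4 ≡ 9^2 = 81
m^8 ≡ 81^2 = 6561 ≡ 126
m^16 ≡ 126^2 = 15876 ≡ 3
m^32 ≡ 3^2 = 9
37 = 32 + 4 + 1, so m^37 ≡ 9·81·3 ≡ 42 (mod 143)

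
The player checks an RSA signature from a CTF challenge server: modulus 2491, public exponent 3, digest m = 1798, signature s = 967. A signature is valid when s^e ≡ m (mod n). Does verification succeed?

fails

s^2 ≡ 967^2 = 935089 ≡ 964
3 = 2 + 1, so s^3 ≡ 964·967 ≡ 554 (mod 2491)
s^3 mod 2491 = 554, but m = 1798.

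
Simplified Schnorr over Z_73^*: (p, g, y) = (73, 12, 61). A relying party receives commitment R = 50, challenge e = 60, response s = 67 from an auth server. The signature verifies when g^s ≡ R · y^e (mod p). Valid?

g^s mod p:
Squares mod 73: 12^1≡12, 12^2≡71, 12^4≡4, 12^8≡16, 12^16≡37, 12^32≡55, 12^64≡32
67 = 64 + 2 + 1, so 12^67 ≡ 32·71·12 ≡ 35 (mod 73)
R · y^e mod p:
Squares mod 73: 61^1≡61, 61^2≡71, 61^4≡4, 61^8≡16, 61^16≡37, 61^32≡55
60 = 32 + 16 + 8 + 4, so 61^60 ≡ 55·37·16·4 ≡ 8 (mod 73)
50·8 = 400 ≡ 35 (mod 73)
35 ≡ 35 (mod 73); signature holds.

yes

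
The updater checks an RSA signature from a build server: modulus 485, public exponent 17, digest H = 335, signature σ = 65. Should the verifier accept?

accept

σ^2 ≡ 65^2 = 4225 ≡ 345
σ^4 ≡ 345^2 = 119025 ≡ 200
σ^8 ≡ 200^2 = 40000 ≡ 230
σ^16 ≡ 230^2 = 52900 ≡ 35
17 = 16 + 1, so σ^17 ≡ 35·65 ≡ 335 (mod 485)
Since 335 equals the digest 335, verification succeeds.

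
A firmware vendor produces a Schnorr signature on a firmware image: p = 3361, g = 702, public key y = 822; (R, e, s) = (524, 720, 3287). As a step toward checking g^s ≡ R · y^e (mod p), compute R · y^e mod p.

524

822^2 = 675684 ≡ 123
822^4 ≡ 123^2 = 15129 ≡ 1685
822^8 ≡ 1685^2 = 2839225 ≡ 2541
822^16 ≡ 2541^2 = 6456681 ≡ 200
822^32 ≡ 200^2 = 40000 ≡ 3029
822^64 ≡ 3029^2 = 9174841 ≡ 2672
822^128 ≡ 2672^2 = 7139584 ≡ 820
822^256 ≡ 820^2 = 672400 ≡ 200
822^512 ≡ 200^2 = 40000 ≡ 3029
720 = 512 + 128 + 64 + 16, so 822^720 ≡ 3029·820·2672·200 ≡ 1 (mod 3361)
R · y^e ≡ 524·1 = 524 ≡ 524 (mod 3361)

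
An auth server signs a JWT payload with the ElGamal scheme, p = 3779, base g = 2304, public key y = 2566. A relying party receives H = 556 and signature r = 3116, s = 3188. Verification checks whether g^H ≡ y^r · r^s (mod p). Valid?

no

Left side g^H mod p:
2304^2 = 5308416 ≡ 2700
2304^4 ≡ 2700^2 = 7290000 ≡ 309
2304^8 ≡ 309^2 = 95481 ≡ 1006
2304^16 ≡ 1006^2 = 1012036 ≡ 3043
2304^32 ≡ 3043^2 = 9259849 ≡ 1299
2304^64 ≡ 1299^2 = 1687401 ≡ 1967
2304^128 ≡ 1967^2 = 3869089 ≡ 3172
2304^256 ≡ 3172^2 = 10061584 ≡ 1886
2304^512 ≡ 1886^2 = 3556996 ≡ 957
556 = 512 + 32 + 8 + 4, so 2304^556 ≡ 957·1299·1006·309 ≡ 2933 (mod 3779)
Right side y^r · r^s mod p:
2566^2 = 6584356 ≡ 1338
2566^4 ≡ 1338^2 = 1790244 ≡ 2777
2566^8 ≡ 2777^2 = 7711729 ≡ 2569
2566^16 ≡ 2569^2 = 6599761 ≡ 1627
2566^32 ≡ 1627^2 = 2647129 ≡ 1829
2566^64 ≡ 1829^2 = 3345241 ≡ 826
2566^128 ≡ 826^2 = 682276 ≡ 2056
2566^256 ≡ 2056^2 = 4227136 ≡ 2214
2566^512 ≡ 2214^2 = 4901796 ≡ 433
2566^1024 ≡ 433^2 = 187489 ≡ 2318
2566^2048 ≡ 2318^2 = 5373124 ≡ 3165
3116 = 2048 + 1024 + 32 + 8 + 4, so 2566^3116 ≡ 3165·2318·1829·2569·2777 ≡ 2853 (mod 3779)
3116^2 = 9709456 ≡ 1205
3116^4 ≡ 1205^2 = 1452025 ≡ 889
3116^8 ≡ 889^2 = 790321 ≡ 510
3116^16 ≡ 510^2 = 260100 ≡ 3128
3116^32 ≡ 3128^2 = 9784384 ≡ 553
3116^64 ≡ 553^2 = 305809 ≡ 3489
3116^128 ≡ 3489^2 = 12173121 ≡ 962
3116^256 ≡ 962^2 = 925444 ≡ 3368
3116^512 ≡ 3368^2 = 11343424 ≡ 2645
3116^1024 ≡ 2645^2 = 6996025 ≡ 1096
3116^2048 ≡ 1096^2 = 1201216 ≡ 3273
3188 = 2048 + 1024 + 64 + 32 + 16 + 4, so 3116^3188 ≡ 3273·1096·3489·553·3128·889 ≡ 3253 (mod 3779)
2853·3253 = 9280809 ≡ 3364 (mod 3779)
2933 ≠ 3364, so verification fails.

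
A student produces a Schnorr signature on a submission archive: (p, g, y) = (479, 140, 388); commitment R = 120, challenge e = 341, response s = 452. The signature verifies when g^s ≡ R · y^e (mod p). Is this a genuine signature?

forged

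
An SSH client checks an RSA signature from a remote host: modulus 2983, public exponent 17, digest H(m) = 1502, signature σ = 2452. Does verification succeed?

σ^2 ≡ 2452^2 = 6012304 ≡ 1559
σ^4 ≡ 1559^2 = 2430481 ≡ 2319
σ^8 ≡ 2319^2 = 5377761 ≡ 2395
σ^16 ≡ 2395^2 = 5736025 ≡ 2699
17 = 16 + 1, so σ^17 ≡ 2699·2452 ≡ 1654 (mod 2983)
1654 ≠ 1502, so verification fails.

fails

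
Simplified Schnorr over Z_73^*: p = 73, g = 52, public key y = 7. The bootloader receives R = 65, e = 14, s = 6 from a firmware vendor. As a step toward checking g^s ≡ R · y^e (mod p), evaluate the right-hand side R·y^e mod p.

27

7^2 = 49
7^4 ≡ 49^2 = 2401 ≡ 65
7^8 ≡ 65^2 = 4225 ≡ 64
14 = 8 + 4 + 2, so 7^14 ≡ 64·65·49 ≡ 24 (mod 73)
R · y^e ≡ 65·24 = 1560 ≡ 27 (mod 73)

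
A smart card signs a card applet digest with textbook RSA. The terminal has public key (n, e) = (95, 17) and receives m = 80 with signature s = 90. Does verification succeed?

s^17 mod 95 = 15
s^17 mod 95 = 15, but m = 80.

fails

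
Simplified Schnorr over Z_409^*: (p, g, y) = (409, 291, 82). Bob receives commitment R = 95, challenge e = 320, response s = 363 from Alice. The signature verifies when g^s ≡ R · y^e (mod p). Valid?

g^s mod p:
291^2 = 84681 ≡ 18
291^4 ≡ 18^2 = 324
291^8 ≡ 324^2 = 104976 ≡ 272
291^16 ≡ 272^2 = 73984 ≡ 364
291^32 ≡ 364^2 = 132496 ≡ 389
291^64 ≡ 389^2 = 151321 ≡ 400
291^128 ≡ 400^2 = 160000 ≡ 81
291^256 ≡ 81^2 = 6561 ≡ 17
363 = 256 + 64 + 32 + 8 + 2 + 1, so 291^363 ≡ 17·400·389·272·18·291 ≡ 14 (mod 409)
R · y^e mod p:
82^2 = 6724 ≡ 180
82^4 ≡ 180^2 = 32400 ≡ 89
82^8 ≡ 89^2 = 7921 ≡ 150
82^16 ≡ 150^2 = 22500 ≡ 5
82^32 ≡ 5^2 = 25
82^64 ≡ 25^2 = 625 ≡ 216
82^128 ≡ 216^2 = 46656 ≡ 30
82^256 ≡ 30^2 = 900 ≡ 82
320 = 256 + 64, so 82^320 ≡ 82·216 ≡ 125 (mod 409)
95·125 = 11875 ≡ 14 (mod 409)
14 ≡ 14 (mod 409); signature holds.

yes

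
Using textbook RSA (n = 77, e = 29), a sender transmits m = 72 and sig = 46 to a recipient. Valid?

sig^2 ≡ 46^2 = 2116 ≡ 37
sig^4 ≡ 37^2 = 1369 ≡ 60
sig^8 ≡ 60^2 = 3600 ≡ 58
sig^16 ≡ 58^2 = 3364 ≡ 53
29 = 16 + 8 + 4 + 1, so sig^29 ≡ 53·58·60·46 ≡ 72 (mod 77)
Since 72 equals the digest 72, verification succeeds.

yes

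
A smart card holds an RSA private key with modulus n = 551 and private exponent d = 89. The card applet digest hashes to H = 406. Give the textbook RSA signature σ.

87

H^89 mod 551 = 87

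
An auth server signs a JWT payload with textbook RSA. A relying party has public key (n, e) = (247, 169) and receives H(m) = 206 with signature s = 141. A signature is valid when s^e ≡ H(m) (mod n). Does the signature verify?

s^2 ≡ 141^2 = 19881 ≡ 121
s^4 ≡ 121^2 = 14641 ≡ 68
s^8 ≡ 68^2 = 4624 ≡ 178
s^16 ≡ 178^2 = 31684 ≡ 68
s^32 ≡ 68^2 = 4624 ≡ 178
s^64 ≡ 178^2 = 31684 ≡ 68
s^128 ≡ 68^2 = 4624 ≡ 178
169 = 128 + 32 + 8 + 1, so s^169 ≡ 178·178·178·141 ≡ 141 (mod 247)
The recovered value 141 does not match the digest 206.

does not verify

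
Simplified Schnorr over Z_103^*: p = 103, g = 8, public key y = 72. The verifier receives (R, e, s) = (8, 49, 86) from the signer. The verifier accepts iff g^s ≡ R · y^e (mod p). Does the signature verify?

g^s mod p:
8^2 = 64
8^4 ≡ 64^2 = 4096 ≡ 79
8^8 ≡ 79^2 = 6241 ≡ 61
8^16 ≡ 61^2 = 3721 ≡ 13
8^32 ≡ 13^2 = 169 ≡ 66
8^64 ≡ 66^2 = 4356 ≡ 30
86 = 64 + 16 + 4 + 2, so 8^86 ≡ 30·13·79·64 ≡ 8 (mod 103)
R · y^e mod p:
72^2 = 5184 ≡ 34
72^4 ≡ 34^2 = 1156 ≡ 23
72^8 ≡ 23^2 = 529 ≡ 14
72^16 ≡ 14^2 = 196 ≡ 93
72^32 ≡ 93^2 = 8649 ≡ 100
49 = 32 + 16 + 1, so 72^49 ≡ 100·93·72 ≡ 100 (mod 103)
8·100 = 800 ≡ 79 (mod 103)
8 ≠ 79; the check fails.

does not verify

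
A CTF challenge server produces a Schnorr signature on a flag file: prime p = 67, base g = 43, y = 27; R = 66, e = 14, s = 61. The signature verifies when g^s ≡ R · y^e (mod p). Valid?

yes

g^s mod p:
Squares mod 67: 43^1≡43, 43^2≡40, 43^4≡59, 43^8≡64, 43^16≡9, 43^32≡14
61 = 32 + 16 + 8 + 4 + 1, so 43^61 ≡ 14·9·64·59·43 ≡ 52 (mod 67)
R · y^e mod p:
Squares mod 67: 27^1≡27, 27^2≡59, 27^4≡64, 27^8≡9
14 = 8 + 4 + 2, so 27^14 ≡ 9·64·59 ≡ 15 (mod 67)
66·15 = 990 ≡ 52 (mod 67)
52 ≡ 52 (mod 67); signature holds.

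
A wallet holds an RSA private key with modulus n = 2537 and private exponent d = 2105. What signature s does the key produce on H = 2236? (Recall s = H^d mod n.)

H^2 ≡ 2236^2 = 4999696 ≡ 1806
H^4 ≡ 1806^2 = 3261636 ≡ 1591
H^8 ≡ 1591^2 = 2531281 ≡ 1892
H^16 ≡ 1892^2 = 3579664 ≡ 2494
H^32 ≡ 2494^2 = 6220036 ≡ 1849
H^64 ≡ 1849^2 = 3418801 ≡ 1462
H^128 ≡ 1462^2 = 2137444 ≡ 1290
H^256 ≡ 1290^2 = 1664100 ≡ 2365
H^512 ≡ 2365^2 = 5593225 ≡ 1677
H^1024 ≡ 1677^2 = 2812329 ≡ 1333
H^2048 ≡ 1333^2 = 1776889 ≡ 989
2105 = 2048 + 32 + 16 + 8 + 1, so H^2105 ≡ 989·1849·2494·1892·2236 ≡ 258 (mod 2537)

258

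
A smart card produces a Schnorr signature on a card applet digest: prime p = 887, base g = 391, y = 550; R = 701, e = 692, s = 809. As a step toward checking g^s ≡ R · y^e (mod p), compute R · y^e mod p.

807

550^2 = 302500 ≡ 33
550^4 ≡ 33^2 = 1089 ≡ 202
550^8 ≡ 202^2 = 40804 ≡ 2
550^16 ≡ 2^2 = 4
550^32 ≡ 4^2 = 16
550^64 ≡ 16^2 = 256
550^128 ≡ 256^2 = 65536 ≡ 785
550^256 ≡ 785^2 = 616225 ≡ 647
550^512 ≡ 647^2 = 418609 ≡ 832
692 = 512 + 128 + 32 + 16 + 4, so 550^692 ≡ 832·785·16·4·202 ≡ 525 (mod 887)
R · y^e ≡ 701·525 = 368025 ≡ 807 (mod 887)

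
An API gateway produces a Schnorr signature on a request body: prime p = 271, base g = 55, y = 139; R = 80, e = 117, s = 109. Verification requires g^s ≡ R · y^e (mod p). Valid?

g^s mod p:
Squares mod 271: 55^1≡55, 55^2≡44, 55^4≡39, 55^8≡166, 55^16≡185, 55^32≡79, 55^64≡8
109 = 64 + 32 + 8 + 4 + 1, so 55^109 ≡ 8·79·166·39·55 ≡ 8 (mod 271)
R · y^e mod p:
Squares mod 271: 139^1≡139, 139^2≡80, 139^4≡167, 139^8≡247, 139^16≡34, 139^32≡72, 139^64≡35
117 = 64 + 32 + 16 + 4 + 1, so 139^117 ≡ 35·72·34·167·139 ≡ 244 (mod 271)
80·244 = 19520 ≡ 8 (mod 271)
8 ≡ 8 (mod 271); signature holds.

yes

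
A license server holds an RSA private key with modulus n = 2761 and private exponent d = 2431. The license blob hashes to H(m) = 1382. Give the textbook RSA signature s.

1745

(H(m))^2431 mod 2761 = 1745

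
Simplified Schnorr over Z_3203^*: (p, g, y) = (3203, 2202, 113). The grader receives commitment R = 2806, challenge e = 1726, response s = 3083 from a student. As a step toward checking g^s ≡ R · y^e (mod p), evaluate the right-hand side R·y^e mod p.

2022

113^2 = 12769 ≡ 3160
113^4 ≡ 3160^2 = 9985600 ≡ 1849
113^8 ≡ 1849^2 = 3418801 ≡ 1200
113^16 ≡ 1200^2 = 1440000 ≡ 1853
113^32 ≡ 1853^2 = 3433609 ≡ 3196
113^64 ≡ 3196^2 = 10214416 ≡ 49
113^128 ≡ 49^2 = 2401
113^256 ≡ 2401^2 = 5764801 ≡ 2604
113^512 ≡ 2604^2 = 6780816 ≡ 65
113^1024 ≡ 65^2 = 4225 ≡ 1022
1726 = 1024 + 512 + 128 + 32 + 16 + 8 + 4 + 2, so 113^1726 ≡ 1022·65·2401·3196·1853·1200·1849·3160 ≡ 955 (mod 3203)
R · y^e ≡ 2806·955 = 2679730 ≡ 2022 (mod 3203)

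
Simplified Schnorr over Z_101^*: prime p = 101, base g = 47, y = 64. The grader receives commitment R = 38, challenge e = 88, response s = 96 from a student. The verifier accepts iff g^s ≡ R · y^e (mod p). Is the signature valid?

g^s mod p:
47^2 = 2209 ≡ 88
47^4 ≡ 88^2 = 7744 ≡ 68
47^8 ≡ 68^2 = 4624 ≡ 79
47^16 ≡ 79^2 = 6241 ≡ 80
47^32 ≡ 80^2 = 6400 ≡ 37
47^64 ≡ 37^2 = 1369 ≡ 56
96 = 64 + 32, so 47^96 ≡ 56·37 ≡ 52 (mod 101)
R · y^e mod p:
64^2 = 4096 ≡ 56
64^4 ≡ 56^2 = 3136 ≡ 5
64^8 ≡ 5^2 = 25
64^16 ≡ 25^2 = 625 ≡ 19
64^32 ≡ 19^2 = 361 ≡ 58
64^64 ≡ 58^2 = 3364 ≡ 31
88 = 64 + 16 + 8, so 64^88 ≡ 31·19·25 ≡ 80 (mod 101)
38·80 = 3040 ≡ 10 (mod 101)
52 ≠ 10; the check fails.

invalid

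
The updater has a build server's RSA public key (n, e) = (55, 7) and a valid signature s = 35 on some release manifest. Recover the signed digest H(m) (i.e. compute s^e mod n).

40

s^2 ≡ 35^2 = 1225 ≡ 15
s^4 ≡ 15^2 = 225 ≡ 5
7 = 4 + 2 + 1, so s^7 ≡ 5·15·35 ≡ 40 (mod 55)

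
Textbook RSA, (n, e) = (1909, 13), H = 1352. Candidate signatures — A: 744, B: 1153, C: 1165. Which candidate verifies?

A

Candidate A: Squares mod 1909: 744^1≡744, 744^2≡1835, 744^4≡1658, 744^8≡4; 13 = 8 + 4 + 1, so 744^13 ≡ 4·1658·744 ≡ 1352 (mod 1909)
  → matches H = 1352
Candidate B: Squares mod 1909: 1153^1≡1153, 1153^2≡745, 1153^4≡1415, 1153^8≡1593; 13 = 8 + 4 + 1, so 1153^13 ≡ 1593·1415·1153 ≡ 1665 (mod 1909)
Candidate C: Squares mod 1909: 1165^1≡1165, 1165^2≡1835, 1165^4≡1658, 1165^8≡4; 13 = 8 + 4 + 1, so 1165^13 ≡ 4·1658·1165 ≡ 557 (mod 1909)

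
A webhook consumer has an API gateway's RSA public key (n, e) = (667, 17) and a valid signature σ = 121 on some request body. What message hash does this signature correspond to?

357

σ^2 ≡ 121^2 = 14641 ≡ 634
σ^4 ≡ 634^2 = 401956 ≡ 422
σ^8 ≡ 422^2 = 178084 ≡ 662
σ^16 ≡ 662^2 = 438244 ≡ 25
17 = 16 + 1, so σ^17 ≡ 25·121 ≡ 357 (mod 667)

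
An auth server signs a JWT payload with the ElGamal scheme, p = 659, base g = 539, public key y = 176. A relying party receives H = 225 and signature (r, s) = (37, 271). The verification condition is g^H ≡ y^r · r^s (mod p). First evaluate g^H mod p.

52

Squares mod 659: 539^1≡539, 539^2≡561, 539^4≡378, 539^8≡540, 539^16≡322, 539^32≡221, 539^64≡75, 539^128≡353
225 = 128 + 64 + 32 + 1, so 539^225 ≡ 353·75·221·539 ≡ 52 (mod 659)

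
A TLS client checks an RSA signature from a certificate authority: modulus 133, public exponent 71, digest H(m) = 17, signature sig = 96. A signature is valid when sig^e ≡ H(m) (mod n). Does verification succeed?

Squares mod 133: sig^1≡96, sig^2≡39, sig^4≡58, sig^8≡39, sig^16≡58, sig^32≡39, sig^64≡58
71 = 64 + 4 + 2 + 1, so sig^71 ≡ 58·58·39·96 ≡ 115 (mod 133)
sig^71 mod 133 = 115, but H(m) = 17.

fails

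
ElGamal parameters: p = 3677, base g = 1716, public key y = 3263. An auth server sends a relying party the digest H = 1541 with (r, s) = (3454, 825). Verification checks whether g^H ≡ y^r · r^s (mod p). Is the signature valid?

Left side g^H mod p:
Squares mod 3677: 1716^1≡1716, 1716^2≡3056, 1716^4≡3233, 1716^8≡2255, 1716^16≡3411, 1716^32≡893, 1716^64≡3217, 1716^128≡2011, 1716^256≡3098, 1716^512≡634, 1716^1024≡1163
1541 = 1024 + 512 + 4 + 1, so 1716^1541 ≡ 1163·634·3233·1716 ≡ 3555 (mod 3677)
Right side y^r · r^s mod p:
Squares mod 3677: 3263^1≡3263, 3263^2≡2254, 3263^4≡2579, 3263^8≡3225, 3263^16≡2069, 3263^32≡733, 3263^64≡447, 3263^128≡1251, 3263^256≡2276, 3263^512≡2960, 3263^1024≡2986, 3263^2048≡3148
3454 = 2048 + 1024 + 256 + 64 + 32 + 16 + 8 + 4 + 2, so 3263^3454 ≡ 3148·2986·2276·447·733·2069·3225·2579·2254 ≡ 70 (mod 3677)
Squares mod 3677: 3454^1≡3454, 3454^2≡1928, 3454^4≡3414, 3454^8≡2983, 3454^16≡3626, 3454^32≡2601, 3454^64≡3198, 3454^128≡1467, 3454^256≡1044, 3454^512≡1544
825 = 512 + 256 + 32 + 16 + 8 + 1, so 3454^825 ≡ 1544·1044·2601·3626·2983·3454 ≡ 1364 (mod 3677)
70·1364 = 95480 ≡ 3555 (mod 3677)
3555 ≡ 3555 (mod 3677), so the signature is genuine.

valid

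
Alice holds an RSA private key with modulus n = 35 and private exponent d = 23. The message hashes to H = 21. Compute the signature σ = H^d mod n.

21

H^23 mod 35 = 21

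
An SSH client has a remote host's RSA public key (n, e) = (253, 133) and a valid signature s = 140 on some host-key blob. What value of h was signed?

94

s^2 ≡ 140^2 = 19600 ≡ 119
s^4 ≡ 119^2 = 14161 ≡ 246
s^8 ≡ 246^2 = 60516 ≡ 49
s^16 ≡ 49^2 = 2401 ≡ 124
s^32 ≡ 124^2 = 15376 ≡ 196
s^64 ≡ 196^2 = 38416 ≡ 213
s^128 ≡ 213^2 = 45369 ≡ 82
133 = 128 + 4 + 1, so s^133 ≡ 82·246·140 ≡ 94 (mod 253)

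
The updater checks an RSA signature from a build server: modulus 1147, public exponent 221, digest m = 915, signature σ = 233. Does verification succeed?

passes

Squares mod 1147: σ^1≡233, σ^2≡380, σ^4≡1025, σ^8≡1120, σ^16≡729, σ^32≡380, σ^64≡1025, σ^128≡1120
221 = 128 + 64 + 16 + 8 + 4 + 1, so σ^221 ≡ 1120·1025·729·1120·1025·233 ≡ 915 (mod 1147)
915 = m, so the signature checks out.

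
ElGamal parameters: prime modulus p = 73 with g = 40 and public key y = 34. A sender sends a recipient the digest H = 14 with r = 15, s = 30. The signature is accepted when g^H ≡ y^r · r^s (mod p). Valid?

no

Left side g^H mod p:
Squares mod 73: 40^1≡40, 40^2≡67, 40^4≡36, 40^8≡55
14 = 8 + 4 + 2, so 40^14 ≡ 55·36·67 ≡ 19 (mod 73)
Right side y^r · r^s mod p:
Squares mod 73: 34^1≡34, 34^2≡61, 34^4≡71, 34^8≡4
15 = 8 + 4 + 2 + 1, so 34^15 ≡ 4·71·61·34 ≡ 52 (mod 73)
Squares mod 73: 15^1≡15, 15^2≡6, 15^4≡36, 15^8≡55, 15^16≡32
30 = 16 + 8 + 4 + 2, so 15^30 ≡ 32·55·36·6 ≡ 49 (mod 73)
52·49 = 2548 ≡ 66 (mod 73)
19 ≠ 66, so verification fails.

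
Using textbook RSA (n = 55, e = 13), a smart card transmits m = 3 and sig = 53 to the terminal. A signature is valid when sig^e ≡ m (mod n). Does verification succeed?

Squares mod 55: sig^1≡53, sig^2≡4, sig^4≡16, sig^8≡36
13 = 8 + 4 + 1, so sig^13 ≡ 36·16·53 ≡ 3 (mod 55)
sig^13 mod 55 = 3 matches m.

passes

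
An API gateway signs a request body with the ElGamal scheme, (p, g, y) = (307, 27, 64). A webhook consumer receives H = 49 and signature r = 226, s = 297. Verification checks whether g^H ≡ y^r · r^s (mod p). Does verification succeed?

fails

Left side g^H mod p:
Squares mod 307: 27^1≡27, 27^2≡115, 27^4≡24, 27^8≡269, 27^16≡216, 27^32≡299
49 = 32 + 16 + 1, so 27^49 ≡ 299·216·27 ≡ 8 (mod 307)
Right side y^r · r^s mod p:
Squares mod 307: 64^1≡64, 64^2≡105, 64^4≡280, 64^8≡115, 64^16≡24, 64^32≡269, 64^64≡216, 64^128≡299
226 = 128 + 64 + 32 + 2, so 64^226 ≡ 299·216·269·105 ≡ 114 (mod 307)
Squares mod 307: 226^1≡226, 226^2≡114, 226^4≡102, 226^8≡273, 226^16≡235, 226^32≡272, 226^64≡304, 226^128≡9, 226^256≡81
297 = 256 + 32 + 8 + 1, so 226^297 ≡ 81·272·273·226 ≡ 34 (mod 307)
114·34 = 3876 ≡ 192 (mod 307)
8 ≠ 192, so verification fails.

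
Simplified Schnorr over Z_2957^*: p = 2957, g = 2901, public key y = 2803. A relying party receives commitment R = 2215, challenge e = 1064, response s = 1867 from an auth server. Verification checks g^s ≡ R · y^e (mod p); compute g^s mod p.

546

2901^2 = 8415801 ≡ 179
2901^4 ≡ 179^2 = 32041 ≡ 2471
2901^8 ≡ 2471^2 = 6105841 ≡ 2593
2901^16 ≡ 2593^2 = 6723649 ≡ 2388
2901^32 ≡ 2388^2 = 5702544 ≡ 1448
2901^64 ≡ 1448^2 = 2096704 ≡ 191
2901^128 ≡ 191^2 = 36481 ≡ 997
2901^256 ≡ 997^2 = 994009 ≡ 457
2901^512 ≡ 457^2 = 208849 ≡ 1859
2901^1024 ≡ 1859^2 = 3455881 ≡ 2105
1867 = 1024 + 512 + 256 + 64 + 8 + 2 + 1, so 2901^1867 ≡ 2105·1859·457·191·2593·179·2901 ≡ 546 (mod 2957)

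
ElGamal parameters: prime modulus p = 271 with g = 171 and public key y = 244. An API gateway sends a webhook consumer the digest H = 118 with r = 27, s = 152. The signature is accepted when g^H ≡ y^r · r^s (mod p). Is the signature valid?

valid

Left side g^H mod p:
Squares mod 271: 171^1≡171, 171^2≡244, 171^4≡187, 171^8≡10, 171^16≡100, 171^32≡244, 171^64≡187
118 = 64 + 32 + 16 + 4 + 2, so 171^118 ≡ 187·244·100·187·244 ≡ 10 (mod 271)
Right side y^r · r^s mod p:
Squares mod 271: 244^1≡244, 244^2≡187, 244^4≡10, 244^8≡100, 244^16≡244
27 = 16 + 8 + 2 + 1, so 244^27 ≡ 244·100·187·244 ≡ 187 (mod 271)
Squares mod 271: 27^1≡27, 27^2≡187, 27^4≡10, 27^8≡100, 27^16≡244, 27^32≡187, 27^64≡10, 27^128≡100
152 = 128 + 16 + 8, so 27^152 ≡ 100·244·100 ≡ 187 (mod 271)
187·187 = 34969 ≡ 10 (mod 271)
10 ≡ 10 (mod 271), so the signature is genuine.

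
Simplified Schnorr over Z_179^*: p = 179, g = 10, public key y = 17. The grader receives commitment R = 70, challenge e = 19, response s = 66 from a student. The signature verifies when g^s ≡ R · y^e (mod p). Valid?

g^s mod p:
10^66 mod 179 = 51
R · y^e mod p:
17^19 mod 179 = 161
70·161 = 11270 ≡ 172 (mod 179)
51 ≠ 172; the check fails.

no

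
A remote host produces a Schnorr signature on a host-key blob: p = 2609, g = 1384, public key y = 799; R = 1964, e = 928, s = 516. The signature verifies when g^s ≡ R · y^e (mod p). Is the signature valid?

g^s mod p:
1384^2 = 1915456 ≡ 450
1384^4 ≡ 450^2 = 202500 ≡ 1607
1384^8 ≡ 1607^2 = 2582449 ≡ 2148
1384^16 ≡ 2148^2 = 4613904 ≡ 1192
1384^32 ≡ 1192^2 = 1420864 ≡ 1568
1384^64 ≡ 1568^2 = 2458624 ≡ 946
1384^128 ≡ 946^2 = 894916 ≡ 29
1384^256 ≡ 29^2 = 841
1384^512 ≡ 841^2 = 707281 ≡ 242
516 = 512 + 4, so 1384^516 ≡ 242·1607 ≡ 153 (mod 2609)
R · y^e mod p:
799^2 = 638401 ≡ 1805
799^4 ≡ 1805^2 = 3258025 ≡ 1993
799^8 ≡ 1993^2 = 3972049 ≡ 1151
799^16 ≡ 1151^2 = 1324801 ≡ 2038
799^32 ≡ 2038^2 = 4153444 ≡ 2525
799^64 ≡ 2525^2 = 6375625 ≡ 1838
799^128 ≡ 1838^2 = 3378244 ≡ 2198
799^256 ≡ 2198^2 = 4831204 ≡ 1945
799^512 ≡ 1945^2 = 3783025 ≡ 2584
928 = 512 + 256 + 128 + 32, so 799^928 ≡ 2584·1945·2198·2525 ≡ 242 (mod 2609)
1964·242 = 475288 ≡ 450 (mod 2609)
153 ≠ 450; the check fails.

invalid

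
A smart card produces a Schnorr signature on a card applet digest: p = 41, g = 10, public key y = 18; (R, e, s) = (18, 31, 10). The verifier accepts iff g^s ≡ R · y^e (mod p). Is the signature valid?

g^s mod p:
10^2 = 100 ≡ 18
10^4 ≡ 18^2 = 324 ≡ 37
10^8 ≡ 37^2 = 1369 ≡ 16
10 = 8 + 2, so 10^10 ≡ 16·18 ≡ 1 (mod 41)
R · y^e mod p:
18^2 = 324 ≡ 37
18^4 ≡ 37^2 = 1369 ≡ 16
18^8 ≡ 16^2 = 256 ≡ 10
18^16 ≡ 10^2 = 100 ≡ 18
31 = 16 + 8 + 4 + 2 + 1, so 18^31 ≡ 18·10·16·37·18 ≡ 18 (mod 41)
18·18 = 324 ≡ 37 (mod 41)
1 ≠ 37; the check fails.

invalid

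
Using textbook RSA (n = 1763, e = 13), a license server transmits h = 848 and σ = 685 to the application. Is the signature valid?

valid

Squares mod 1763: σ^1≡685, σ^2≡267, σ^4≡769, σ^8≡756
13 = 8 + 4 + 1, so σ^13 ≡ 756·769·685 ≡ 848 (mod 1763)
σ^13 mod 1763 = 848 matches h.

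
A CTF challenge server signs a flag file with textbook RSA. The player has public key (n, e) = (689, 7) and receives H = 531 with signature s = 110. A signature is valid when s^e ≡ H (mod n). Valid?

s^2 ≡ 110^2 = 12100 ≡ 387
s^4 ≡ 387^2 = 149769 ≡ 256
7 = 4 + 2 + 1, so s^7 ≡ 256·387·110 ≡ 7 (mod 689)
7 ≠ 531, so verification fails.

no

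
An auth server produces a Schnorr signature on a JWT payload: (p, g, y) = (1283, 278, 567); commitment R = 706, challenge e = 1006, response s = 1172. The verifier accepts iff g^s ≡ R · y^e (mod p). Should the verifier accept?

accept

g^s mod p:
278^2 = 77284 ≡ 304
278^4 ≡ 304^2 = 92416 ≡ 40
278^8 ≡ 40^2 = 1600 ≡ 317
278^16 ≡ 317^2 = 100489 ≡ 415
278^32 ≡ 415^2 = 172225 ≡ 303
278^64 ≡ 303^2 = 91809 ≡ 716
278^128 ≡ 716^2 = 512656 ≡ 739
278^256 ≡ 739^2 = 546121 ≡ 846
278^512 ≡ 846^2 = 715716 ≡ 1085
278^1024 ≡ 1085^2 = 1177225 ≡ 714
1172 = 1024 + 128 + 16 + 4, so 278^1172 ≡ 714·739·415·40 ≡ 636 (mod 1283)
R · y^e mod p:
567^2 = 321489 ≡ 739
567^4 ≡ 739^2 = 546121 ≡ 846
567^8 ≡ 846^2 = 715716 ≡ 1085
567^16 ≡ 1085^2 = 1177225 ≡ 714
567^32 ≡ 714^2 = 509796 ≡ 445
567^64 ≡ 445^2 = 198025 ≡ 443
567^128 ≡ 443^2 = 196249 ≡ 1233
567^256 ≡ 1233^2 = 1520289 ≡ 1217
567^512 ≡ 1217^2 = 1481089 ≡ 507
1006 = 512 + 256 + 128 + 64 + 32 + 8 + 4 + 2, so 567^1006 ≡ 507·1217·1233·443·445·1085·846·739 ≡ 1084 (mod 1283)
706·1084 = 765304 ≡ 636 (mod 1283)
636 ≡ 636 (mod 1283); signature holds.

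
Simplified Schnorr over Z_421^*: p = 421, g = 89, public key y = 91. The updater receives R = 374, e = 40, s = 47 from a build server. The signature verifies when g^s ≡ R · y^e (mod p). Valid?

g^s mod p:
Squares mod 421: 89^1≡89, 89^2≡343, 89^4≡190, 89^8≡315, 89^16≡290, 89^32≡321
47 = 32 + 8 + 4 + 2 + 1, so 89^47 ≡ 321·315·190·343·89 ≡ 133 (mod 421)
R · y^e mod p:
Squares mod 421: 91^1≡91, 91^2≡282, 91^4≡376, 91^8≡341, 91^16≡85, 91^32≡68
40 = 32 + 8, so 91^40 ≡ 68·341 ≡ 33 (mod 421)
374·33 = 12342 ≡ 133 (mod 421)
133 ≡ 133 (mod 421); signature holds.

yes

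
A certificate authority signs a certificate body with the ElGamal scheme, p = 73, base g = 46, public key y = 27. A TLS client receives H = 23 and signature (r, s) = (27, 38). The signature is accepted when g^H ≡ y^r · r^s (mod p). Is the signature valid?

Left side g^H mod p:
Squares mod 73: 46^1≡46, 46^2≡72, 46^4≡1, 46^8≡1, 46^16≡1
23 = 16 + 4 + 2 + 1, so 46^23 ≡ 1·1·72·46 ≡ 27 (mod 73)
Right side y^r · r^s mod p:
Squares mod 73: 27^1≡27, 27^2≡72, 27^4≡1, 27^8≡1, 27^16≡1
27 = 16 + 8 + 2 + 1, so 27^27 ≡ 1·1·72·27 ≡ 46 (mod 73)
Squares mod 73: 27^1≡27, 27^2≡72, 27^4≡1, 27^8≡1, 27^16≡1, 27^32≡1
38 = 32 + 4 + 2, so 27^38 ≡ 1·1·72 ≡ 72 (mod 73)
46·72 = 3312 ≡ 27 (mod 73)
27 ≡ 27 (mod 73), so the signature is genuine.

valid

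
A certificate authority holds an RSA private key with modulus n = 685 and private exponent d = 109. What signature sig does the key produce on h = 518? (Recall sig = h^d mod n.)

h^2 ≡ 518^2 = 268324 ≡ 489
h^4 ≡ 489^2 = 239121 ≡ 56
h^8 ≡ 56^2 = 3136 ≡ 396
h^16 ≡ 396^2 = 156816 ≡ 636
h^32 ≡ 636^2 = 404496 ≡ 346
h^64 ≡ 346^2 = 119716 ≡ 526
109 = 64 + 32 + 8 + 4 + 1, so h^109 ≡ 526·346·396·56·518 ≡ 68 (mod 685)

68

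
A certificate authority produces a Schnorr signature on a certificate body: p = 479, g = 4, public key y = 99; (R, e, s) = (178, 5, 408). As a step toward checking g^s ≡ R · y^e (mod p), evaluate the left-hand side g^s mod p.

280

4^408 mod 479 = 280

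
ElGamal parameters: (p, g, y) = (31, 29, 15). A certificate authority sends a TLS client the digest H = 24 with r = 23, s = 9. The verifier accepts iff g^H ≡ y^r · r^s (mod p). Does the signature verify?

verifies

Left side g^H mod p:
29^2 = 841 ≡ 4
29^4 ≡ 4^2 = 16
29^8 ≡ 16^2 = 256 ≡ 8
29^16 ≡ 8^2 = 64 ≡ 2
24 = 16 + 8, so 29^24 ≡ 2·8 ≡ 16 (mod 31)
Right side y^r · r^s mod p:
15^2 = 225 ≡ 8
15^4 ≡ 8^2 = 64 ≡ 2
15^8 ≡ 2^2 = 4
15^16 ≡ 4^2 = 16
23 = 16 + 4 + 2 + 1, so 15^23 ≡ 16·2·8·15 ≡ 27 (mod 31)
23^2 = 529 ≡ 2
23^4 ≡ 2^2 = 4
23^8 ≡ 4^2 = 16
9 = 8 + 1, so 23^9 ≡ 16·23 ≡ 27 (mod 31)
27·27 = 729 ≡ 16 (mod 31)
16 ≡ 16 (mod 31), so the signature is genuine.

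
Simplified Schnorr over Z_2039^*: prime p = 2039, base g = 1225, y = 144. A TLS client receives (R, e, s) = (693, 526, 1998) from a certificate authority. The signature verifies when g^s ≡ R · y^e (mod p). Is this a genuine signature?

g^s mod p:
Squares mod 2039: 1225^1≡1225, 1225^2≡1960, 1225^4≡124, 1225^8≡1103, 1225^16≡1365, 1225^32≡1618, 1225^64≡1887, 1225^128≡675, 1225^256≡928, 1225^512≡726, 1225^1024≡1014
1998 = 1024 + 512 + 256 + 128 + 64 + 8 + 4 + 2, so 1225^1998 ≡ 1014·726·928·675·1887·1103·124·1960 ≡ 1430 (mod 2039)
R · y^e mod p:
Squares mod 2039: 144^1≡144, 144^2≡346, 144^4≡1454, 144^8≡1712, 144^16≡901, 144^32≡279, 144^64≡359, 144^128≡424, 144^256≡344, 144^512≡74
526 = 512 + 8 + 4 + 2, so 144^526 ≡ 74·1712·1454·346 ≡ 617 (mod 2039)
693·617 = 427581 ≡ 1430 (mod 2039)
1430 ≡ 1430 (mod 2039); signature holds.

genuine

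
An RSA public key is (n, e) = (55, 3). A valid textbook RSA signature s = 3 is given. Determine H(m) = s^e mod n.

27

Squares mod 55: s^1≡3, s^2≡9
3 = 2 + 1, so s^3 ≡ 9·3 ≡ 27 (mod 55)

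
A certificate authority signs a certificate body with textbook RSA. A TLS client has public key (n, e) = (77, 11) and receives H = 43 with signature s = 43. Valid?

s^2 ≡ 43^2 = 1849 ≡ 1
s^4 ≡ 1^2 = 1
s^8 ≡ 1^2 = 1
11 = 8 + 2 + 1, so s^11 ≡ 1·1·43 ≡ 43 (mod 77)
s^11 mod 77 = 43 matches H.

yes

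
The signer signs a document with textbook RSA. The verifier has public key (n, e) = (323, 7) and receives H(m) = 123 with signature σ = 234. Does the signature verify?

verifies

Squares mod 323: σ^1≡234, σ^2≡169, σ^4≡137
7 = 4 + 2 + 1, so σ^7 ≡ 137·169·234 ≡ 123 (mod 323)
σ^7 mod 323 = 123 matches H(m).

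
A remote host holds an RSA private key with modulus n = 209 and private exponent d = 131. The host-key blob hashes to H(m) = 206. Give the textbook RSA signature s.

118

(H(m))^131 mod 209 = 118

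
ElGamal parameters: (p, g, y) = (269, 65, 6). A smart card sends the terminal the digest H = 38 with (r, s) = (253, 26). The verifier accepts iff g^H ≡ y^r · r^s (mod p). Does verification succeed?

fails

Left side g^H mod p:
65^2 = 4225 ≡ 190
65^4 ≡ 190^2 = 36100 ≡ 54
65^8 ≡ 54^2 = 2916 ≡ 226
65^16 ≡ 226^2 = 51076 ≡ 235
65^32 ≡ 235^2 = 55225 ≡ 80
38 = 32 + 4 + 2, so 65^38 ≡ 80·54·190 ≡ 81 (mod 269)
Right side y^r · r^s mod p:
6^2 = 36
6^4 ≡ 36^2 = 1296 ≡ 220
6^8 ≡ 220^2 = 48400 ≡ 249
6^16 ≡ 249^2 = 62001 ≡ 131
6^32 ≡ 131^2 = 17161 ≡ 214
6^64 ≡ 214^2 = 45796 ≡ 66
6^128 ≡ 66^2 = 4356 ≡ 52
253 = 128 + 64 + 32 + 16 + 8 + 4 + 1, so 6^253 ≡ 52·66·214·131·249·220·6 ≡ 152 (mod 269)
253^2 = 64009 ≡ 256
253^4 ≡ 256^2 = 65536 ≡ 169
253^8 ≡ 169^2 = 28561 ≡ 47
253^16 ≡ 47^2 = 2209 ≡ 57
26 = 16 + 8 + 2, so 253^26 ≡ 57·47·256 ≡ 143 (mod 269)
152·143 = 21736 ≡ 216 (mod 269)
81 ≠ 216, so verification fails.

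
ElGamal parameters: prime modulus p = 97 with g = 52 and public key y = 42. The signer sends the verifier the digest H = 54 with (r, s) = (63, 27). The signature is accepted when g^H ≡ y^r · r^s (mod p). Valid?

no

Left side g^H mod p:
Squares mod 97: 52^1≡52, 52^2≡85, 52^4≡47, 52^8≡75, 52^16≡96, 52^32≡1
54 = 32 + 16 + 4 + 2, so 52^54 ≡ 1·96·47·85 ≡ 79 (mod 97)
Right side y^r · r^s mod p:
Squares mod 97: 42^1≡42, 42^2≡18, 42^4≡33, 42^8≡22, 42^16≡96, 42^32≡1
63 = 32 + 16 + 8 + 4 + 2 + 1, so 42^63 ≡ 1·96·22·33·18·42 ≡ 67 (mod 97)
Squares mod 97: 63^1≡63, 63^2≡89, 63^4≡64, 63^8≡22, 63^16≡96
27 = 16 + 8 + 2 + 1, so 63^27 ≡ 96·22·89·63 ≡ 30 (mod 97)
67·30 = 2010 ≡ 70 (mod 97)
79 ≠ 70, so verification fails.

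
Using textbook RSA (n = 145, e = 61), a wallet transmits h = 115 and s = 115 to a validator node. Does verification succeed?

s^2 ≡ 115^2 = 13225 ≡ 30
s^4 ≡ 30^2 = 900 ≡ 30
s^8 ≡ 30^2 = 900 ≡ 30
s^16 ≡ 30^2 = 900 ≡ 30
s^32 ≡ 30^2 = 900 ≡ 30
61 = 32 + 16 + 8 + 4 + 1, so s^61 ≡ 30·30·30·30·115 ≡ 115 (mod 145)
s^61 mod 145 = 115 matches h.

passes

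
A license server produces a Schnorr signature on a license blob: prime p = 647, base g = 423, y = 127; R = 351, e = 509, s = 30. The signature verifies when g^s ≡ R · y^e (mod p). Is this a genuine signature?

g^s mod p:
423^2 = 178929 ≡ 357
423^4 ≡ 357^2 = 127449 ≡ 637
423^8 ≡ 637^2 = 405769 ≡ 100
423^16 ≡ 100^2 = 10000 ≡ 295
30 = 16 + 8 + 4 + 2, so 423^30 ≡ 295·100·637·357 ≡ 425 (mod 647)
R · y^e mod p:
127^2 = 16129 ≡ 601
127^4 ≡ 601^2 = 361201 ≡ 175
127^8 ≡ 175^2 = 30625 ≡ 216
127^16 ≡ 216^2 = 46656 ≡ 72
127^32 ≡ 72^2 = 5184 ≡ 8
127^64 ≡ 8^2 = 64
127^128 ≡ 64^2 = 4096 ≡ 214
127^256 ≡ 214^2 = 45796 ≡ 506
509 = 256 + 128 + 64 + 32 + 16 + 8 + 4 + 1, so 127^509 ≡ 506·214·64·8·72·216·175·127 ≡ 486 (mod 647)
351·486 = 170586 ≡ 425 (mod 647)
425 ≡ 425 (mod 647); signature holds.

genuine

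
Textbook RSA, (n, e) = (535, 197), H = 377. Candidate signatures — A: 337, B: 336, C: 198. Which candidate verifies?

Candidate A: 337^197 mod 535 = 377
  → matches H = 377
Candidate B: 336^197 mod 535 = 326
Candidate C: 198^197 mod 535 = 158

A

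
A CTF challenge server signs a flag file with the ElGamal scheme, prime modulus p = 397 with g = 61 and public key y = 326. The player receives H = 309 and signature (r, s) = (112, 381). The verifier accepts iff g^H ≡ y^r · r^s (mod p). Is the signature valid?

Left side g^H mod p:
Squares mod 397: 61^1≡61, 61^2≡148, 61^4≡69, 61^8≡394, 61^16≡9, 61^32≡81, 61^64≡209, 61^128≡11, 61^256≡121
309 = 256 + 32 + 16 + 4 + 1, so 61^309 ≡ 121·81·9·69·61 ≡ 60 (mod 397)
Right side y^r · r^s mod p:
Squares mod 397: 326^1≡326, 326^2≡277, 326^4≡108, 326^8≡151, 326^16≡172, 326^32≡206, 326^64≡354
112 = 64 + 32 + 16, so 326^112 ≡ 354·206·172 ≡ 110 (mod 397)
Squares mod 397: 112^1≡112, 112^2≡237, 112^4≡192, 112^8≡340, 112^16≡73, 112^32≡168, 112^64≡37, 112^128≡178, 112^256≡321
381 = 256 + 64 + 32 + 16 + 8 + 4 + 1, so 112^381 ≡ 321·37·168·73·340·192·112 ≡ 181 (mod 397)
110·181 = 19910 ≡ 60 (mod 397)
60 ≡ 60 (mod 397), so the signature is genuine.

valid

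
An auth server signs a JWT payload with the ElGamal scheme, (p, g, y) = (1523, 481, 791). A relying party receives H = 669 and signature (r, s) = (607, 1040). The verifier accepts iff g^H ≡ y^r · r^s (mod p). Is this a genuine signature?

forged

Left side g^H mod p:
481^669 mod 1523 = 679
Right side y^r · r^s mod p:
791^607 mod 1523 = 900
607^1040 mod 1523 = 582
900·582 = 523800 ≡ 1411 (mod 1523)
679 ≠ 1411, so verification fails.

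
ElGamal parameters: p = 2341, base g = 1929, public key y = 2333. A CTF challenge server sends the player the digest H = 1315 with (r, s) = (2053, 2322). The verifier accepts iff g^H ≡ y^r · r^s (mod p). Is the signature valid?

invalid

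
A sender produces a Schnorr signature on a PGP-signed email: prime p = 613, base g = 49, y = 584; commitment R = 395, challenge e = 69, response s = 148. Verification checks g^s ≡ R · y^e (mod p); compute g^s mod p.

78

49^148 mod 613 = 78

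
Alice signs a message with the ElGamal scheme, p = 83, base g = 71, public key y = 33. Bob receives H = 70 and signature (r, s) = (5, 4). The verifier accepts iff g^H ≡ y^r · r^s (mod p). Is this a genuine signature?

genuine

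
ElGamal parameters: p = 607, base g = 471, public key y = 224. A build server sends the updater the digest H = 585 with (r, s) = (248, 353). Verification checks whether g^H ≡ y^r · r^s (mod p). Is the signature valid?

invalid

Left side g^H mod p:
Squares mod 607: 471^1≡471, 471^2≡286, 471^4≡458, 471^8≡349, 471^16≡401, 471^32≡553, 471^64≡488, 471^128≡200, 471^256≡545, 471^512≡202
585 = 512 + 64 + 8 + 1, so 471^585 ≡ 202·488·349·471 ≡ 580 (mod 607)
Right side y^r · r^s mod p:
Squares mod 607: 224^1≡224, 224^2≡402, 224^4≡142, 224^8≡133, 224^16≡86, 224^32≡112, 224^64≡404, 224^128≡540
248 = 128 + 64 + 32 + 16 + 8, so 224^248 ≡ 540·404·112·86·133 ≡ 230 (mod 607)
Squares mod 607: 248^1≡248, 248^2≡197, 248^4≡568, 248^8≡307, 248^16≡164, 248^32≡188, 248^64≡138, 248^128≡227, 248^256≡541
353 = 256 + 64 + 32 + 1, so 248^353 ≡ 541·138·188·248 ≡ 345 (mod 607)
230·345 = 79350 ≡ 440 (mod 607)
580 ≠ 440, so verification fails.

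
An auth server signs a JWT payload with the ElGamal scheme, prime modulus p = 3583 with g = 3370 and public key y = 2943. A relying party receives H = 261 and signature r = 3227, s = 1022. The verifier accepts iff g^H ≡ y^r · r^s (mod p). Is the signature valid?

Left side g^H mod p:
3370^2 = 11356900 ≡ 2373
3370^4 ≡ 2373^2 = 5631129 ≡ 2236
3370^8 ≡ 2236^2 = 4999696 ≡ 1411
3370^16 ≡ 1411^2 = 1990921 ≡ 2356
3370^32 ≡ 2356^2 = 5550736 ≡ 669
3370^64 ≡ 669^2 = 447561 ≡ 3269
3370^128 ≡ 3269^2 = 10686361 ≡ 1855
3370^256 ≡ 1855^2 = 3441025 ≡ 1345
261 = 256 + 4 + 1, so 3370^261 ≡ 1345·2236·3370 ≡ 2612 (mod 3583)
Right side y^r · r^s mod p:
2943^2 = 8661249 ≡ 1138
2943^4 ≡ 1138^2 = 1295044 ≡ 1581
2943^8 ≡ 1581^2 = 2499561 ≡ 2210
2943^16 ≡ 2210^2 = 4884100 ≡ 471
2943^32 ≡ 471^2 = 221841 ≡ 3278
2943^64 ≡ 3278^2 = 10745284 ≡ 3450
2943^128 ≡ 3450^2 = 11902500 ≡ 3357
2943^256 ≡ 3357^2 = 11269449 ≡ 914
2943^512 ≡ 914^2 = 835396 ≡ 557
2943^1024 ≡ 557^2 = 310249 ≡ 2111
2943^2048 ≡ 2111^2 = 4456321 ≡ 2652
3227 = 2048 + 1024 + 128 + 16 + 8 + 2 + 1, so 2943^3227 ≡ 2652·2111·3357·471·2210·1138·2943 ≡ 3106 (mod 3583)
3227^2 = 10413529 ≡ 1331
3227^4 ≡ 1331^2 = 1771561 ≡ 1559
3227^8 ≡ 1559^2 = 2430481 ≡ 1207
3227^16 ≡ 1207^2 = 1456849 ≡ 2151
3227^32 ≡ 2151^2 = 4626801 ≡ 1148
3227^64 ≡ 1148^2 = 1317904 ≡ 2943
3227^128 ≡ 2943^2 = 8661249 ≡ 1138
3227^256 ≡ 1138^2 = 1295044 ≡ 1581
3227^512 ≡ 1581^2 = 2499561 ≡ 2210
1022 = 512 + 256 + 128 + 64 + 32 + 16 + 8 + 4 + 2, so 3227^1022 ≡ 2210·1581·1138·2943·1148·2151·1207·1559·1331 ≡ 956 (mod 3583)
3106·956 = 2969336 ≡ 2612 (mod 3583)
2612 ≡ 2612 (mod 3583), so the signature is genuine.

valid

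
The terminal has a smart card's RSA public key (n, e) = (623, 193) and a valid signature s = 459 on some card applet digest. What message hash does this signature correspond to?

137

s^193 mod 623 = 137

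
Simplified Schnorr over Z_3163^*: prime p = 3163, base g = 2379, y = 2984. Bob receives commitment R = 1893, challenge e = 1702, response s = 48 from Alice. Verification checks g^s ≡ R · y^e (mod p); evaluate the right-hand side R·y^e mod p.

671

Squares mod 3163: 2984^1≡2984, 2984^2≡411, 2984^4≡1282, 2984^8≡1927, 2984^16≡3130, 2984^32≡1089, 2984^64≡2959, 2984^128≡497, 2984^256≡295, 2984^512≡1624, 2984^1024≡2597
1702 = 1024 + 512 + 128 + 32 + 4 + 2, so 2984^1702 ≡ 2597·1624·497·1089·1282·411 ≡ 3155 (mod 3163)
R · y^e ≡ 1893·3155 = 5972415 ≡ 671 (mod 3163)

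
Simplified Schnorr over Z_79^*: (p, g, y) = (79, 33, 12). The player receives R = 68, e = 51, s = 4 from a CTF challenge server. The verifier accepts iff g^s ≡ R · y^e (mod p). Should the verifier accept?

reject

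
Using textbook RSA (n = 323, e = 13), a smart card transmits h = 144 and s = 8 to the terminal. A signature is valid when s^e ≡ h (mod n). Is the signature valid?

s^2 ≡ 8^2 = 64
s^4 ≡ 64^2 = 4096 ≡ 220
s^8 ≡ 220^2 = 48400 ≡ 273
13 = 8 + 4 + 1, so s^13 ≡ 273·220·8 ≡ 179 (mod 323)
The recovered value 179 does not match the digest 144.

invalid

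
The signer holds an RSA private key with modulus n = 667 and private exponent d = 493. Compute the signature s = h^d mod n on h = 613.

267

Squares mod 667: h^1≡613, h^2≡248, h^4≡140, h^8≡257, h^16≡16, h^32≡256, h^64≡170, h^128≡219, h^256≡604
493 = 256 + 128 + 64 + 32 + 8 + 4 + 1, so h^493 ≡ 604·219·170·256·257·140·613 ≡ 267 (mod 667)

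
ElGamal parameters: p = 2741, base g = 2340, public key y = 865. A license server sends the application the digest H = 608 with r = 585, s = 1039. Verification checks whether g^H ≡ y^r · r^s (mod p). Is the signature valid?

invalid

Left side g^H mod p:
2340^2 = 5475600 ≡ 1823
2340^4 ≡ 1823^2 = 3323329 ≡ 1237
2340^8 ≡ 1237^2 = 1530169 ≡ 691
2340^16 ≡ 691^2 = 477481 ≡ 547
2340^32 ≡ 547^2 = 299209 ≡ 440
2340^64 ≡ 440^2 = 193600 ≡ 1730
2340^128 ≡ 1730^2 = 2992900 ≡ 2469
2340^256 ≡ 2469^2 = 6095961 ≡ 2718
2340^512 ≡ 2718^2 = 7387524 ≡ 529
608 = 512 + 64 + 32, so 2340^608 ≡ 529·1730·440 ≡ 2713 (mod 2741)
Right side y^r · r^s mod p:
865^2 = 748225 ≡ 2673
865^4 ≡ 2673^2 = 7144929 ≡ 1883
865^8 ≡ 1883^2 = 3545689 ≡ 1576
865^16 ≡ 1576^2 = 2483776 ≡ 430
865^32 ≡ 430^2 = 184900 ≡ 1253
865^64 ≡ 1253^2 = 1570009 ≡ 2157
865^128 ≡ 2157^2 = 4652649 ≡ 1172
865^256 ≡ 1172^2 = 1373584 ≡ 343
865^512 ≡ 343^2 = 117649 ≡ 2527
585 = 512 + 64 + 8 + 1, so 865^585 ≡ 2527·2157·1576·865 ≡ 60 (mod 2741)
585^2 = 342225 ≡ 2341
585^4 ≡ 2341^2 = 5480281 ≡ 1022
585^8 ≡ 1022^2 = 1044484 ≡ 163
585^16 ≡ 163^2 = 26569 ≡ 1900
585^32 ≡ 1900^2 = 3610000 ≡ 103
585^64 ≡ 103^2 = 10609 ≡ 2386
585^128 ≡ 2386^2 = 5692996 ≡ 2680
585^256 ≡ 2680^2 = 7182400 ≡ 980
585^512 ≡ 980^2 = 960400 ≡ 1050
585^1024 ≡ 1050^2 = 1102500 ≡ 618
1039 = 1024 + 8 + 4 + 2 + 1, so 585^1039 ≡ 618·163·1022·2341·585 ≡ 2710 (mod 2741)
60·2710 = 162600 ≡ 881 (mod 2741)
2713 ≠ 881, so verification fails.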